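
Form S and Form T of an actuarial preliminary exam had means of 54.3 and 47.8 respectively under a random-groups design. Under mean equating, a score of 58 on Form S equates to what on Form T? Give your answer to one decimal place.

Mean equating: y = x + (M_Y − M_X) = 58 + (47.8 − 54.3) = 51.5

51.5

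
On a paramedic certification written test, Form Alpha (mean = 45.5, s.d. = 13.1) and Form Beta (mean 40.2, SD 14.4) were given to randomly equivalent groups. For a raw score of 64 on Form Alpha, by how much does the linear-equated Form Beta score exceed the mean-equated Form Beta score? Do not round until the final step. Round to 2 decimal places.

1.84

Mean-equated: 64 + (40.2 − 45.5) = 58.70
Linear-equated: (14.4/13.1)(64 − 45.5) + 40.2 = 60.536
Difference = 60.536 − 58.70 = 1.84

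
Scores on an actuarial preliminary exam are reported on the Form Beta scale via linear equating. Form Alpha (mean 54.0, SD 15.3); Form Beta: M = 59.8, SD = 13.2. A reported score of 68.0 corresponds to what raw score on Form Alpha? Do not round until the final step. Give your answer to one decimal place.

Invert y = (SD_Y/SD_X)(x − M_X) + M_Y:
x = (SD_X/SD_Y)(y − M_Y) + M_X = (15.3/13.2)(68.0 − 59.8) + 54.0
x = 1.159091 × 8.200 + 54.0 = 63.5

63.5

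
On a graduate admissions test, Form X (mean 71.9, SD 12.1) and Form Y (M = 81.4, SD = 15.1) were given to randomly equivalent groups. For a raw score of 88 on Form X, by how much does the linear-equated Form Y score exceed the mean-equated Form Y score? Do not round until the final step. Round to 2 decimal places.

3.99

Mean-equated: 88 + (81.4 − 71.9) = 97.50
Linear-equated: (15.1/12.1)(88 − 71.9) + 81.4 = 101.492
Difference = 101.492 − 97.50 = 3.99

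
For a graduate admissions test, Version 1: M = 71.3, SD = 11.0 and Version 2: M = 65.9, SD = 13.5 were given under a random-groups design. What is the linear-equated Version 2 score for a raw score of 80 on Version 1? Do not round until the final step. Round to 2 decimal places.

Linear equating: y = (SD_Y/SD_X)(x − M_X) + M_Y
y = (13.5/11.0)(80 − 71.3) + 65.9
y = 1.227273 × 8.7 + 65.9 = 10.6773 + 65.9 = 76.58

76.58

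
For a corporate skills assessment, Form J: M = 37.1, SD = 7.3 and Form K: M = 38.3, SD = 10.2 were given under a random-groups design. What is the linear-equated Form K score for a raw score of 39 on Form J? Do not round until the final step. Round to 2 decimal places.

40.95

Linear equating: y = (SD_Y/SD_X)(x − M_X) + M_Y
y = (10.2/7.3)(39 − 37.1) + 38.3
y = 1.397260 × 1.9 + 38.3 = 2.6548 + 38.3 = 40.95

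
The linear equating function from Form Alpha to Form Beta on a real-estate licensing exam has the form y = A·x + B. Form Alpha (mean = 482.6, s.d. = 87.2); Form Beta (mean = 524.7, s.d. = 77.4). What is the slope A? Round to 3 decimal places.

0.888

A = SD_Y / SD_X = 77.4 / 87.2 = 0.888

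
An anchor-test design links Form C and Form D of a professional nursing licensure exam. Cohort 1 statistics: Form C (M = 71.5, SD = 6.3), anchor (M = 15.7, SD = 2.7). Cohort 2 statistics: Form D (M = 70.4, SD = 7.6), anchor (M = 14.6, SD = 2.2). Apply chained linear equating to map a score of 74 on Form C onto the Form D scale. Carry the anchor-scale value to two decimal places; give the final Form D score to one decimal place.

77.9

Form C → anchor (Cohort 1): v = (2.7/6.3)(74 − 71.5) + 15.7 = 16.77
anchor → Form D (Cohort 2): y = (7.6/2.2)(16.77 − 14.6) + 70.4 = 77.9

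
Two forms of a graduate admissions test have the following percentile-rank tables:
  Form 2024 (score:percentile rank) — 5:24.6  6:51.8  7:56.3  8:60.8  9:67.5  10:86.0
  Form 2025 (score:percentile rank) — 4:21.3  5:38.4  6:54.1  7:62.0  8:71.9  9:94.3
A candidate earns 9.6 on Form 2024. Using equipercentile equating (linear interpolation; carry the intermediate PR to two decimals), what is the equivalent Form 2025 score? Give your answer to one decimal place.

PR of 9.6 on Form 2024: 67.5 + (9.6 − 9)/(10 − 9) × (86.0 − 67.5) = 78.60
On Form 2025, PR 78.60 falls between score 8 (PR 71.9) and 9 (PR 94.3).
Interpolate: 8 + (78.60 − 71.9)/(94.3 − 71.9) × (9 − 8) = 8.3

8.3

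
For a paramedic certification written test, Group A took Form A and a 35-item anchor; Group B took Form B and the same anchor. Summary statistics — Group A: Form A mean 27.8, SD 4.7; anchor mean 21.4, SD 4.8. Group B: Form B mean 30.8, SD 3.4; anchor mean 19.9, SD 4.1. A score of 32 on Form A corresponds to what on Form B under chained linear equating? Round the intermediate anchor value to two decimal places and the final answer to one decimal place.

Form A → anchor (Group A): v = (4.8/4.7)(32 − 27.8) + 21.4 = 25.69
anchor → Form B (Group B): y = (3.4/4.1)(25.69 − 19.9) + 30.8 = 35.6

35.6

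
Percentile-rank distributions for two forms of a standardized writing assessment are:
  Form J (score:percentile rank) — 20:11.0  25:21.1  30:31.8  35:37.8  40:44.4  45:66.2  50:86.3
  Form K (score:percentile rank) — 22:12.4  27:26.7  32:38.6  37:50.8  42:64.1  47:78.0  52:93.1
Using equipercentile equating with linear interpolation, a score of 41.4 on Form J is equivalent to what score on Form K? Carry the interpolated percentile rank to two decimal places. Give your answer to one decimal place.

36.9

PR of 41.4 on Form J: 44.4 + (41.4 − 40)/(45 − 40) × (66.2 − 44.4) = 50.50
On Form K, PR 50.50 falls between score 32 (PR 38.6) and 37 (PR 50.8).
Interpolate: 32 + (50.50 − 38.6)/(50.8 − 38.6) × (37 − 32) = 36.9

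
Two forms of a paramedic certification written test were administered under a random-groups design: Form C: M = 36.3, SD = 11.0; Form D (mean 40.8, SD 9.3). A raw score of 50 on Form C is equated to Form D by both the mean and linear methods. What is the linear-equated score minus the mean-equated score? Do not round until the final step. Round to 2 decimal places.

-2.12

Mean-equated: 50 + (40.8 − 36.3) = 54.50
Linear-equated: (9.3/11.0)(50 − 36.3) + 40.8 = 52.383
Difference = 52.383 − 54.50 = -2.12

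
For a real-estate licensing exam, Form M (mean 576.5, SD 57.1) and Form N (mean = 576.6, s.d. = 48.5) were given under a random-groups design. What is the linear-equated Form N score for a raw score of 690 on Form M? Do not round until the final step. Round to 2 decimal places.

Linear equating: y = (SD_Y/SD_X)(x − M_X) + M_Y
y = (48.5/57.1)(690 − 576.5) + 576.6
y = 0.849387 × 113.5 + 576.6 = 96.4054 + 576.6 = 673.01

673.01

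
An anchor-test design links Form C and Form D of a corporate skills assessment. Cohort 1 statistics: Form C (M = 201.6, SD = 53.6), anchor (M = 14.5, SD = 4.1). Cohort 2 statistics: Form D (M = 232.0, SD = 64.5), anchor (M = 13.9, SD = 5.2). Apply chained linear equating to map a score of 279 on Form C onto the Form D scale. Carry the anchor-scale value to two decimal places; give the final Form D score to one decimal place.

Form C → anchor (Cohort 1): v = (4.1/53.6)(279 − 201.6) + 14.5 = 20.42
anchor → Form D (Cohort 2): y = (64.5/5.2)(20.42 − 13.9) + 232.0 = 312.9

312.9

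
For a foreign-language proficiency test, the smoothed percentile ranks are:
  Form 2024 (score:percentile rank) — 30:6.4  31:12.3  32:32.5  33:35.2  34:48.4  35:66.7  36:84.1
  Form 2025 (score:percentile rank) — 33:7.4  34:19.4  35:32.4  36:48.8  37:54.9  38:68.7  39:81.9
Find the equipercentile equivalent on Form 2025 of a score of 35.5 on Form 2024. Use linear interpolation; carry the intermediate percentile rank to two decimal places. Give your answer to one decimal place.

38.5

PR of 35.5 on Form 2024: 66.7 + (35.5 − 35)/(36 − 35) × (84.1 − 66.7) = 75.40
On Form 2025, PR 75.40 falls between score 38 (PR 68.7) and 39 (PR 81.9).
Interpolate: 38 + (75.40 − 68.7)/(81.9 − 68.7) × (39 − 38) = 38.5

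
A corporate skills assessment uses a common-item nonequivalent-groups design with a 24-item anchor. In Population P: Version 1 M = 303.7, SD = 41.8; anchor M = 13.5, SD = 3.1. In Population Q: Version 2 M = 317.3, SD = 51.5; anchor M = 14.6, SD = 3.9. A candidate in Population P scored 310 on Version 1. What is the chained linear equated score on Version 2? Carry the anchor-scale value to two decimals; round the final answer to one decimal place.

Version 1 → anchor (Population P): v = (3.1/41.8)(310 − 303.7) + 13.5 = 13.97
anchor → Version 2 (Population Q): y = (51.5/3.9)(13.97 − 14.6) + 317.3 = 309.0

309.0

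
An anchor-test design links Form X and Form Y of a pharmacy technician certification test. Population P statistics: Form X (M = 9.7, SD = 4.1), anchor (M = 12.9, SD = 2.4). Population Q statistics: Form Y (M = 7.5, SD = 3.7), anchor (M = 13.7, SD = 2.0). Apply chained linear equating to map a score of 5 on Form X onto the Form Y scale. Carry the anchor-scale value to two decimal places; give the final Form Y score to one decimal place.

0.9

Form X → anchor (Population P): v = (2.4/4.1)(5 − 9.7) + 12.9 = 10.15
anchor → Form Y (Population Q): y = (3.7/2.0)(10.15 − 13.7) + 7.5 = 0.9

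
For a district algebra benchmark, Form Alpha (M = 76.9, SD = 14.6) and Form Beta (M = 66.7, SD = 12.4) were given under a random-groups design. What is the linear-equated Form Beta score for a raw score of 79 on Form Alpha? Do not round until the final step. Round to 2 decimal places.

Linear equating: y = (SD_Y/SD_X)(x − M_X) + M_Y
y = (12.4/14.6)(79 − 76.9) + 66.7
y = 0.849315 × 2.1 + 66.7 = 1.7836 + 66.7 = 68.48

68.48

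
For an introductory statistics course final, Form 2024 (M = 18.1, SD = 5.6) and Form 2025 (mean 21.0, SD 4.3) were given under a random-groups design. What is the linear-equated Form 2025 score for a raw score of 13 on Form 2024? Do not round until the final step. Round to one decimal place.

17.1

Linear equating: y = (SD_Y/SD_X)(x − M_X) + M_Y
y = (4.3/5.6)(13 − 18.1) + 21.0
y = 0.767857 × -5.1 + 21.0 = -3.9161 + 21.0 = 17.1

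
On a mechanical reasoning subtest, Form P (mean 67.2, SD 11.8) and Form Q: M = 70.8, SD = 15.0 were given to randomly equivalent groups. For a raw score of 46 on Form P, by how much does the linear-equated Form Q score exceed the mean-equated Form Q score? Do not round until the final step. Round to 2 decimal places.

Mean-equated: 46 + (70.8 − 67.2) = 49.60
Linear-equated: (15.0/11.8)(46 − 67.2) + 70.8 = 43.851
Difference = 43.851 − 49.60 = -5.75

-5.75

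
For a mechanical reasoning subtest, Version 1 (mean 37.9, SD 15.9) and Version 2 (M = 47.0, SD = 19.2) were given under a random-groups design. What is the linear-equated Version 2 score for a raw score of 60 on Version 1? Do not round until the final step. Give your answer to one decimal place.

73.7

Linear equating: y = (SD_Y/SD_X)(x − M_X) + M_Y
y = (19.2/15.9)(60 − 37.9) + 47.0
y = 1.207547 × 22.1 + 47.0 = 26.6868 + 47.0 = 73.7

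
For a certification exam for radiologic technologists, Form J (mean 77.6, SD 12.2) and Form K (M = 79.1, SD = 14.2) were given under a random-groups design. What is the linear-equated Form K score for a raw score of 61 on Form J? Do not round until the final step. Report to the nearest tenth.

Linear equating: y = (SD_Y/SD_X)(x − M_X) + M_Y
y = (14.2/12.2)(61 − 77.6) + 79.1
y = 1.163934 × -16.6 + 79.1 = -19.3213 + 79.1 = 59.8

59.8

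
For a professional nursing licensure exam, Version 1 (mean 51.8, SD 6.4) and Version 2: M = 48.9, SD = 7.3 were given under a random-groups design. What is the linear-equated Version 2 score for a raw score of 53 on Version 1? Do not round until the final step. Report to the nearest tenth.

50.3

Linear equating: y = (SD_Y/SD_X)(x − M_X) + M_Y
y = (7.3/6.4)(53 − 51.8) + 48.9
y = 1.140625 × 1.2 + 48.9 = 1.3688 + 48.9 = 50.3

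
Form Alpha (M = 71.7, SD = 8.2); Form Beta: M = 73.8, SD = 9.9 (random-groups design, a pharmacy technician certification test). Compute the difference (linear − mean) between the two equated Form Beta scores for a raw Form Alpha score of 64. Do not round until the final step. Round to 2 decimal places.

Mean-equated: 64 + (73.8 − 71.7) = 66.10
Linear-equated: (9.9/8.2)(64 − 71.7) + 73.8 = 64.504
Difference = 64.504 − 66.10 = -1.60

-1.60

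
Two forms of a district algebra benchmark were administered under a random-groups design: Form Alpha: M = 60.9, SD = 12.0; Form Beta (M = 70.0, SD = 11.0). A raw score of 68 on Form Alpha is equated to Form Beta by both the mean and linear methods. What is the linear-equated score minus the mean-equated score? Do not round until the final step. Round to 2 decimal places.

Mean-equated: 68 + (70.0 − 60.9) = 77.10
Linear-equated: (11.0/12.0)(68 − 60.9) + 70.0 = 76.508
Difference = 76.508 − 77.10 = -0.59

-0.59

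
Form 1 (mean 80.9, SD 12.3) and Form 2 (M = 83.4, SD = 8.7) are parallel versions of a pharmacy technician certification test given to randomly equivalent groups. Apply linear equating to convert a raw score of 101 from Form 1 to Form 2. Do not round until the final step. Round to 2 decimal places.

Linear equating: y = (SD_Y/SD_X)(x − M_X) + M_Y
y = (8.7/12.3)(101 − 80.9) + 83.4
y = 0.707317 × 20.1 + 83.4 = 14.2171 + 83.4 = 97.62

97.62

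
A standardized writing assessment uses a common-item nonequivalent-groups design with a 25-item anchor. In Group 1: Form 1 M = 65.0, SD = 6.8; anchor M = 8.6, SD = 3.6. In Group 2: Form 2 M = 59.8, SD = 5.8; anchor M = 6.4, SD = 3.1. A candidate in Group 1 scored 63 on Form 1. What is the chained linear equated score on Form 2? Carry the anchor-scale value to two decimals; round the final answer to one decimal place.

61.9

Form 1 → anchor (Group 1): v = (3.6/6.8)(63 − 65.0) + 8.6 = 7.54
anchor → Form 2 (Group 2): y = (5.8/3.1)(7.54 − 6.4) + 59.8 = 61.9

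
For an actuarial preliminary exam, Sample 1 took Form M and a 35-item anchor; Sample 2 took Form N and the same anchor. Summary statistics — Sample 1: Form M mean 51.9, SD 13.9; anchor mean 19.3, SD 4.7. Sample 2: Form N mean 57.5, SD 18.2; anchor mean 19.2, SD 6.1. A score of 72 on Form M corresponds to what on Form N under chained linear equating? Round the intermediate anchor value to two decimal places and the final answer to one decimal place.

Form M → anchor (Sample 1): v = (4.7/13.9)(72 − 51.9) + 19.3 = 26.10
anchor → Form N (Sample 2): y = (18.2/6.1)(26.10 − 19.2) + 57.5 = 78.1

78.1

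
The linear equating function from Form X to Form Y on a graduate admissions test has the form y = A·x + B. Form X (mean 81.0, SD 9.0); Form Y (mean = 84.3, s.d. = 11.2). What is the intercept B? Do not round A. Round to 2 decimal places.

-16.50

A = SD_Y / SD_X = 11.2 / 9.0 = 1.244444
B = M_Y − A·M_X = 84.3 − 1.244444 × 81.0 = -16.50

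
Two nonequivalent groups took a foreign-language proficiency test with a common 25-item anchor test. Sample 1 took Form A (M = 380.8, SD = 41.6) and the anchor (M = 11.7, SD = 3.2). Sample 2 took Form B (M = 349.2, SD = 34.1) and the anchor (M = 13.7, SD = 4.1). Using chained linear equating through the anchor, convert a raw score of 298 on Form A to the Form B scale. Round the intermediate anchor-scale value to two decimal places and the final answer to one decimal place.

Form A → anchor (Sample 1): v = (3.2/41.6)(298 − 380.8) + 11.7 = 5.33
anchor → Form B (Sample 2): y = (34.1/4.1)(5.33 − 13.7) + 349.2 = 279.6

279.6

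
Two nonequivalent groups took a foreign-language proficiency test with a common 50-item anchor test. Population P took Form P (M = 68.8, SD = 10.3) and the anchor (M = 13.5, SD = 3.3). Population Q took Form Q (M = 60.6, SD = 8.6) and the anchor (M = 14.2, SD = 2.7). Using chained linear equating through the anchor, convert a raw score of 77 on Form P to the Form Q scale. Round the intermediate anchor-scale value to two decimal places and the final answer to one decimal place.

Form P → anchor (Population P): v = (3.3/10.3)(77 − 68.8) + 13.5 = 16.13
anchor → Form Q (Population Q): y = (8.6/2.7)(16.13 − 14.2) + 60.6 = 66.7

66.7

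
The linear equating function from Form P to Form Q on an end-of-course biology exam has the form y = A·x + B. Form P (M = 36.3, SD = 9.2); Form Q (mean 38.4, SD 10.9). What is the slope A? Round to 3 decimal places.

1.185

A = SD_Y / SD_X = 10.9 / 9.2 = 1.185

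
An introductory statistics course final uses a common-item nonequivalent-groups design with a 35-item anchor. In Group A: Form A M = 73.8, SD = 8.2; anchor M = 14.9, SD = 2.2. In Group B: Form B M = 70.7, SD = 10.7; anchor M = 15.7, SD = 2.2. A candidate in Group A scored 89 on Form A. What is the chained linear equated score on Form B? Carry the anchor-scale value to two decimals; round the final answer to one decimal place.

86.7

Form A → anchor (Group A): v = (2.2/8.2)(89 − 73.8) + 14.9 = 18.98
anchor → Form B (Group B): y = (10.7/2.2)(18.98 − 15.7) + 70.7 = 86.7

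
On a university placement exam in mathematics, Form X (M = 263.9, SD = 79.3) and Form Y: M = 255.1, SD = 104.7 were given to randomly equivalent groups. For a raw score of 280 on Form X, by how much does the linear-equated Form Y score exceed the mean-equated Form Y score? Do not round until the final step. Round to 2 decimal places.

Mean-equated: 280 + (255.1 − 263.9) = 271.20
Linear-equated: (104.7/79.3)(280 − 263.9) + 255.1 = 276.357
Difference = 276.357 − 271.20 = 5.16

5.16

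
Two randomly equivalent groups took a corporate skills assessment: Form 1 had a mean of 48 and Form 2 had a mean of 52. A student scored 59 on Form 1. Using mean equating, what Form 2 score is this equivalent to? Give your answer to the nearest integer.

Mean equating: y = x + (M_Y − M_X) = 59 + (52 − 48) = 63

63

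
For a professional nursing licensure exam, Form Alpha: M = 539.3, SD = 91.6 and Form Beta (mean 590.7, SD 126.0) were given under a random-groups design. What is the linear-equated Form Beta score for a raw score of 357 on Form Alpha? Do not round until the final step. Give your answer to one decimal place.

339.9

Linear equating: y = (SD_Y/SD_X)(x − M_X) + M_Y
y = (126.0/91.6)(357 − 539.3) + 590.7
y = 1.375546 × -182.3 + 590.7 = -250.7620 + 590.7 = 339.9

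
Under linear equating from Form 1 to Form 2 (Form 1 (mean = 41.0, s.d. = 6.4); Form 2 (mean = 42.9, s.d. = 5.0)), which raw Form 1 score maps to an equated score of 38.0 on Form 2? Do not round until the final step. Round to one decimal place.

Invert y = (SD_Y/SD_X)(x − M_X) + M_Y:
x = (SD_X/SD_Y)(y − M_Y) + M_X = (6.4/5.0)(38.0 − 42.9) + 41.0
x = 1.280000 × -4.900 + 41.0 = 34.7

34.7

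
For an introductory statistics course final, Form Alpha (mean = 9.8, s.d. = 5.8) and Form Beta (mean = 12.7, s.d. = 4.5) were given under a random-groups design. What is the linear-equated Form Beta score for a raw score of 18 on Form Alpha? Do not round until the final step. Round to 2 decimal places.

19.06

Linear equating: y = (SD_Y/SD_X)(x − M_X) + M_Y
y = (4.5/5.8)(18 − 9.8) + 12.7
y = 0.775862 × 8.2 + 12.7 = 6.3621 + 12.7 = 19.06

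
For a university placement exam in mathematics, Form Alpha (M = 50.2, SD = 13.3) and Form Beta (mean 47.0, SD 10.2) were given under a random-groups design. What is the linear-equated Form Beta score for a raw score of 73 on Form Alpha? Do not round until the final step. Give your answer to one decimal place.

64.5

Linear equating: y = (SD_Y/SD_X)(x − M_X) + M_Y
y = (10.2/13.3)(73 − 50.2) + 47.0
y = 0.766917 × 22.8 + 47.0 = 17.4857 + 47.0 = 64.5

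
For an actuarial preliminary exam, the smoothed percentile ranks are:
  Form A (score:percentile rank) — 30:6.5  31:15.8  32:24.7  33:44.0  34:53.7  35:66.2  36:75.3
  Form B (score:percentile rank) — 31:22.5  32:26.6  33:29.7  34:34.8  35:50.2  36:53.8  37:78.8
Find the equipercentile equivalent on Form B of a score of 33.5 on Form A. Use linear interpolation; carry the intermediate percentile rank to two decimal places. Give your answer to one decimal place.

34.9

PR of 33.5 on Form A: 44.0 + (33.5 − 33)/(34 − 33) × (53.7 − 44.0) = 48.85
On Form B, PR 48.85 falls between score 34 (PR 34.8) and 35 (PR 50.2).
Interpolate: 34 + (48.85 − 34.8)/(50.2 − 34.8) × (35 − 34) = 34.9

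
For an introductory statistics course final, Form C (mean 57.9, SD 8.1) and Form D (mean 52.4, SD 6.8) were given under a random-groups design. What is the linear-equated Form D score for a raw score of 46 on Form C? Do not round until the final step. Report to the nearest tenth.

42.4

Linear equating: y = (SD_Y/SD_X)(x − M_X) + M_Y
y = (6.8/8.1)(46 − 57.9) + 52.4
y = 0.839506 × -11.9 + 52.4 = -9.9901 + 52.4 = 42.4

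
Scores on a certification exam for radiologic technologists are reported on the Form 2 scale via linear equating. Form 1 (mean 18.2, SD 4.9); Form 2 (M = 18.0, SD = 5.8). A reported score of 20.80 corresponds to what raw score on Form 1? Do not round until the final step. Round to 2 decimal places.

Invert y = (SD_Y/SD_X)(x − M_X) + M_Y:
x = (SD_X/SD_Y)(y − M_Y) + M_X = (4.9/5.8)(20.80 − 18.0) + 18.2
x = 0.844828 × 2.800 + 18.2 = 20.57

20.57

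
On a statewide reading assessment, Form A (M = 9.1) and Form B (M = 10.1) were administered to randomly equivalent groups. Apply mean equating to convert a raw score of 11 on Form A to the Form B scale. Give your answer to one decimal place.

12.0

Mean equating: y = x + (M_Y − M_X) = 11 + (10.1 − 9.1) = 12.0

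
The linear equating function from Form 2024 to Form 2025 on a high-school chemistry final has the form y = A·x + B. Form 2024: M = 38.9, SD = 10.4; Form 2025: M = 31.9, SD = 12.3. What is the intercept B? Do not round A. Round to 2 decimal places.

-14.11

A = SD_Y / SD_X = 12.3 / 10.4 = 1.182692
B = M_Y − A·M_X = 31.9 − 1.182692 × 38.9 = -14.11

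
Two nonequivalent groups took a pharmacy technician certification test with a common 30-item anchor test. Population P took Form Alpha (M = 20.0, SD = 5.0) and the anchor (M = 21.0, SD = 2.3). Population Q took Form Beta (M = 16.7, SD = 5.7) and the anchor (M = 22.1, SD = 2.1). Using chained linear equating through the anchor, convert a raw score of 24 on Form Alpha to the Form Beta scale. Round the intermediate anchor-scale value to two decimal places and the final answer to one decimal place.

Form Alpha → anchor (Population P): v = (2.3/5.0)(24 − 20.0) + 21.0 = 22.84
anchor → Form Beta (Population Q): y = (5.7/2.1)(22.84 − 22.1) + 16.7 = 18.7

18.7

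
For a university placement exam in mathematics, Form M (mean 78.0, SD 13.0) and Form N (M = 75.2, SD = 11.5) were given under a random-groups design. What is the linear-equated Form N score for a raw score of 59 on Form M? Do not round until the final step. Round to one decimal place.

58.4

Linear equating: y = (SD_Y/SD_X)(x − M_X) + M_Y
y = (11.5/13.0)(59 − 78.0) + 75.2
y = 0.884615 × -19.0 + 75.2 = -16.8077 + 75.2 = 58.4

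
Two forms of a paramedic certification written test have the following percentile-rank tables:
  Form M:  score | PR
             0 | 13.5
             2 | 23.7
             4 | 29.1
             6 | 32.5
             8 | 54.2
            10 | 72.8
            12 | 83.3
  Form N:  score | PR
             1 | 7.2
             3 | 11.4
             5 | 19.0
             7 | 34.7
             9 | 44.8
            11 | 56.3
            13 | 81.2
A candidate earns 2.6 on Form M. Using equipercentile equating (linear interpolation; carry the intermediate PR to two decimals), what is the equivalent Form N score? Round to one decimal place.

PR of 2.6 on Form M: 23.7 + (2.6 − 2)/(4 − 2) × (29.1 − 23.7) = 25.32
On Form N, PR 25.32 falls between score 5 (PR 19.0) and 7 (PR 34.7).
Interpolate: 5 + (25.32 − 19.0)/(34.7 − 19.0) × (7 − 5) = 5.8

5.8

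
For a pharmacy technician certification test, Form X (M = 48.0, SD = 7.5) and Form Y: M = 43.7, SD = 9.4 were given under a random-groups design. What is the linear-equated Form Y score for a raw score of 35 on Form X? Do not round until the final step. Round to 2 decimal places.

Linear equating: y = (SD_Y/SD_X)(x − M_X) + M_Y
y = (9.4/7.5)(35 − 48.0) + 43.7
y = 1.253333 × -13.0 + 43.7 = -16.2933 + 43.7 = 27.41

27.41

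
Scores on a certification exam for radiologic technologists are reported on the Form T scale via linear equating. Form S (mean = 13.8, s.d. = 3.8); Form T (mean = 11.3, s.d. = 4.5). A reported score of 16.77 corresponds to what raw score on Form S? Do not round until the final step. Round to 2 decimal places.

18.42

Invert y = (SD_Y/SD_X)(x − M_X) + M_Y:
x = (SD_X/SD_Y)(y − M_Y) + M_X = (3.8/4.5)(16.77 − 11.3) + 13.8
x = 0.844444 × 5.470 + 13.8 = 18.42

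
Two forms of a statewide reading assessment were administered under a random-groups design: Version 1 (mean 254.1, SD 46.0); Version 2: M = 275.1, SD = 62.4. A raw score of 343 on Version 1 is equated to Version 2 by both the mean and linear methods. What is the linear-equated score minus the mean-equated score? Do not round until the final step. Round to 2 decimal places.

31.69

Mean-equated: 343 + (275.1 − 254.1) = 364.00
Linear-equated: (62.4/46.0)(343 − 254.1) + 275.1 = 395.695
Difference = 395.695 − 364.00 = 31.69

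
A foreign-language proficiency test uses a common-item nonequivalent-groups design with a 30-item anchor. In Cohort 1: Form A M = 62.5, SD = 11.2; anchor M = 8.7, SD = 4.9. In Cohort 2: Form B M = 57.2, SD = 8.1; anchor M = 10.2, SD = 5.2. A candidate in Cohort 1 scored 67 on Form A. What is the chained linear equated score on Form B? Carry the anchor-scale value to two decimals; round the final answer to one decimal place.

57.9

Form A → anchor (Cohort 1): v = (4.9/11.2)(67 − 62.5) + 8.7 = 10.67
anchor → Form B (Cohort 2): y = (8.1/5.2)(10.67 − 10.2) + 57.2 = 57.9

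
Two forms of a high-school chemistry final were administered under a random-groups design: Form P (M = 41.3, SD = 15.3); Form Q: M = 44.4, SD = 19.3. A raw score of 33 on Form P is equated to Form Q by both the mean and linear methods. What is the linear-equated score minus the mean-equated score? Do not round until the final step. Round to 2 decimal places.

Mean-equated: 33 + (44.4 − 41.3) = 36.10
Linear-equated: (19.3/15.3)(33 − 41.3) + 44.4 = 33.930
Difference = 33.930 − 36.10 = -2.17

-2.17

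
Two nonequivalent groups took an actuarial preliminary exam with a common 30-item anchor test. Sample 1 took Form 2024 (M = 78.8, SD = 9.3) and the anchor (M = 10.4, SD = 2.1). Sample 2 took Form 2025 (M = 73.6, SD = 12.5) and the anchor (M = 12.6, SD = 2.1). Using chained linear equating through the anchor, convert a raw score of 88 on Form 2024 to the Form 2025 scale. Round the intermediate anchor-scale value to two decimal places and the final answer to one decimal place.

72.9

Form 2024 → anchor (Sample 1): v = (2.1/9.3)(88 − 78.8) + 10.4 = 12.48
anchor → Form 2025 (Sample 2): y = (12.5/2.1)(12.48 − 12.6) + 73.6 = 72.9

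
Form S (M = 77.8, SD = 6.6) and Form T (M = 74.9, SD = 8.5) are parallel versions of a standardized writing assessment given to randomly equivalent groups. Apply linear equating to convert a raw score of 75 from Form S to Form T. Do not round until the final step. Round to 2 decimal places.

Linear equating: y = (SD_Y/SD_X)(x − M_X) + M_Y
y = (8.5/6.6)(75 − 77.8) + 74.9
y = 1.287879 × -2.8 + 74.9 = -3.6061 + 74.9 = 71.29

71.29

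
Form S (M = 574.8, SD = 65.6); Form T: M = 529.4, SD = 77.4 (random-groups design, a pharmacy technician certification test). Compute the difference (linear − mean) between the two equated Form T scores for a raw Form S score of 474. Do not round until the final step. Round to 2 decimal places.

Mean-equated: 474 + (529.4 − 574.8) = 428.60
Linear-equated: (77.4/65.6)(474 − 574.8) + 529.4 = 410.468
Difference = 410.468 − 428.60 = -18.13

-18.13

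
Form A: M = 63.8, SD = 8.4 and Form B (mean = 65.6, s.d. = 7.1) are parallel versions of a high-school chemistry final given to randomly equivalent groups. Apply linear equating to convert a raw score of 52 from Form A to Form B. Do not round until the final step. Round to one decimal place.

55.6

Linear equating: y = (SD_Y/SD_X)(x − M_X) + M_Y
y = (7.1/8.4)(52 − 63.8) + 65.6
y = 0.845238 × -11.8 + 65.6 = -9.9738 + 65.6 = 55.6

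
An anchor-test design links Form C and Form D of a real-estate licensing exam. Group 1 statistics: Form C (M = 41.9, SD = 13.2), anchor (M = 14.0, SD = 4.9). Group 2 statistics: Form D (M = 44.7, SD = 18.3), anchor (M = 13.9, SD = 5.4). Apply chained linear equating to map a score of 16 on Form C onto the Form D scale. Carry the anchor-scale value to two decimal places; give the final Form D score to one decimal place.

12.5

Form C → anchor (Group 1): v = (4.9/13.2)(16 − 41.9) + 14.0 = 4.39
anchor → Form D (Group 2): y = (18.3/5.4)(4.39 − 13.9) + 44.7 = 12.5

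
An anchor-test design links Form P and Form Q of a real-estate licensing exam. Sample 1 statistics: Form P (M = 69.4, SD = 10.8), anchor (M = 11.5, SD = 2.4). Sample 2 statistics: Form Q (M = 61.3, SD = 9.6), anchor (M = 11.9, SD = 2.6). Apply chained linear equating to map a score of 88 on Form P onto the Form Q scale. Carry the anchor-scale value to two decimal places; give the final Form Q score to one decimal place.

Form P → anchor (Sample 1): v = (2.4/10.8)(88 − 69.4) + 11.5 = 15.63
anchor → Form Q (Sample 2): y = (9.6/2.6)(15.63 − 11.9) + 61.3 = 75.1

75.1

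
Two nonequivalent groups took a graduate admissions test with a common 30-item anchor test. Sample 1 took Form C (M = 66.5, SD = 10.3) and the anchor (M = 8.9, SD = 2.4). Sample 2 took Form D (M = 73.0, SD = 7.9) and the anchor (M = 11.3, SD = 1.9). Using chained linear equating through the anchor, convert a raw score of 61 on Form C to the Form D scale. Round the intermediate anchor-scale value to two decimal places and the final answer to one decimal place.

57.7

Form C → anchor (Sample 1): v = (2.4/10.3)(61 − 66.5) + 8.9 = 7.62
anchor → Form D (Sample 2): y = (7.9/1.9)(7.62 − 11.3) + 73.0 = 57.7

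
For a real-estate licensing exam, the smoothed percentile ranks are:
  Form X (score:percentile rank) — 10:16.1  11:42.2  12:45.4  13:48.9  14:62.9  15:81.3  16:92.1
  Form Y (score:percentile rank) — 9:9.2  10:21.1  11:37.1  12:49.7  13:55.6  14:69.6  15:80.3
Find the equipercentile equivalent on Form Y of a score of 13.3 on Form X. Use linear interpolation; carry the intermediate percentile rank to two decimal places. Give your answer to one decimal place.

PR of 13.3 on Form X: 48.9 + (13.3 − 13)/(14 − 13) × (62.9 − 48.9) = 53.10
On Form Y, PR 53.10 falls between score 12 (PR 49.7) and 13 (PR 55.6).
Interpolate: 12 + (53.10 − 49.7)/(55.6 − 49.7) × (13 − 12) = 12.6

12.6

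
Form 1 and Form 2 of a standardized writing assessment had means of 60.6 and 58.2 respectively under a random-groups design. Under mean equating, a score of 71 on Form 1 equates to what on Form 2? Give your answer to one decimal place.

Mean equating: y = x + (M_Y − M_X) = 71 + (58.2 − 60.6) = 68.6

68.6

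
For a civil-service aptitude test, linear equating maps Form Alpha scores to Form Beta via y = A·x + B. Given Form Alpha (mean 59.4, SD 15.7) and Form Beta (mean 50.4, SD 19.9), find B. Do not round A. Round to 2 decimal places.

-24.89

A = SD_Y / SD_X = 19.9 / 15.7 = 1.267516
B = M_Y − A·M_X = 50.4 − 1.267516 × 59.4 = -24.89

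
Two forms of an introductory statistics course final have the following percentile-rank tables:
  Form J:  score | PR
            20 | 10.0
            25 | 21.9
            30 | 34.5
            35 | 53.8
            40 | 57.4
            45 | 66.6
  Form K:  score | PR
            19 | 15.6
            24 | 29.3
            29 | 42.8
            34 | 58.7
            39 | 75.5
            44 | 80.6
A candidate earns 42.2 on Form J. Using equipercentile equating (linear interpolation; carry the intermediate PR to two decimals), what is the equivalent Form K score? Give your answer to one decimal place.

PR of 42.2 on Form J: 57.4 + (42.2 − 40)/(45 − 40) × (66.6 − 57.4) = 61.45
On Form K, PR 61.45 falls between score 34 (PR 58.7) and 39 (PR 75.5).
Interpolate: 34 + (61.45 − 58.7)/(75.5 − 58.7) × (39 − 34) = 34.8

34.8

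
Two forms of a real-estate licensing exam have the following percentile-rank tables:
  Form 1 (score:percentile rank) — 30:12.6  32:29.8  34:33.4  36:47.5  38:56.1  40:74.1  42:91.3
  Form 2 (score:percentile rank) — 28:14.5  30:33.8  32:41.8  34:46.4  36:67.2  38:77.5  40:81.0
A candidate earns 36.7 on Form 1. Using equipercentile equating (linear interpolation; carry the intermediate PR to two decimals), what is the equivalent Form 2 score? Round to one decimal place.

34.4

PR of 36.7 on Form 1: 47.5 + (36.7 − 36)/(38 − 36) × (56.1 − 47.5) = 50.51
On Form 2, PR 50.51 falls between score 34 (PR 46.4) and 36 (PR 67.2).
Interpolate: 34 + (50.51 − 46.4)/(67.2 − 46.4) × (36 − 34) = 34.4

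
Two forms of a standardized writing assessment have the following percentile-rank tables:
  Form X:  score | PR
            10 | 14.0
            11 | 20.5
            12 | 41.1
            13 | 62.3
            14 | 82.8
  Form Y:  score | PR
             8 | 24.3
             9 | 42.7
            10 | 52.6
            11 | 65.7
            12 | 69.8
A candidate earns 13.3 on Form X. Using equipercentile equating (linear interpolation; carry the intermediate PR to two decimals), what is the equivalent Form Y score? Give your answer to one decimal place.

11.7

PR of 13.3 on Form X: 62.3 + (13.3 − 13)/(14 − 13) × (82.8 − 62.3) = 68.45
On Form Y, PR 68.45 falls between score 11 (PR 65.7) and 12 (PR 69.8).
Interpolate: 11 + (68.45 − 65.7)/(69.8 − 65.7) × (12 − 11) = 11.7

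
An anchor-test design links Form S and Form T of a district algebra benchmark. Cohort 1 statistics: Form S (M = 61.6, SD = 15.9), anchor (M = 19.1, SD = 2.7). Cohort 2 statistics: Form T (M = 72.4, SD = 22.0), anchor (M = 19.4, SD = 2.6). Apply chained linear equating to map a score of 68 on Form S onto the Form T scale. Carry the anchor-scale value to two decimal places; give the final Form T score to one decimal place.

Form S → anchor (Cohort 1): v = (2.7/15.9)(68 − 61.6) + 19.1 = 20.19
anchor → Form T (Cohort 2): y = (22.0/2.6)(20.19 − 19.4) + 72.4 = 79.1

79.1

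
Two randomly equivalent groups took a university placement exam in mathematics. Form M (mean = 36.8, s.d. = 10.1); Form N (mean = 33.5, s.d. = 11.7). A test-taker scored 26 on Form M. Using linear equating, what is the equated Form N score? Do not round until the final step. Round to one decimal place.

Linear equating: y = (SD_Y/SD_X)(x − M_X) + M_Y
y = (11.7/10.1)(26 − 36.8) + 33.5
y = 1.158416 × -10.8 + 33.5 = -12.5109 + 33.5 = 21.0

21.0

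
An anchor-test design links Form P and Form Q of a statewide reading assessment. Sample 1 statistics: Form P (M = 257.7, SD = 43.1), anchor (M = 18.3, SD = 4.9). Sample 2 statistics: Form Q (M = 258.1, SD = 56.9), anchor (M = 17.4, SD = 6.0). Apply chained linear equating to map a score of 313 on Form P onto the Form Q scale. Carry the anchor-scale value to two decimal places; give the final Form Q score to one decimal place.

Form P → anchor (Sample 1): v = (4.9/43.1)(313 − 257.7) + 18.3 = 24.59
anchor → Form Q (Sample 2): y = (56.9/6.0)(24.59 − 17.4) + 258.1 = 326.3

326.3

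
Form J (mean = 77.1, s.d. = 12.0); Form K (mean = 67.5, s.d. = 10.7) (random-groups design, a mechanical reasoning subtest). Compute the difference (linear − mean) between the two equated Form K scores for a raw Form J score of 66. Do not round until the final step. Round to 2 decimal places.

1.20

Mean-equated: 66 + (67.5 − 77.1) = 56.40
Linear-equated: (10.7/12.0)(66 − 77.1) + 67.5 = 57.603
Difference = 57.603 − 56.40 = 1.20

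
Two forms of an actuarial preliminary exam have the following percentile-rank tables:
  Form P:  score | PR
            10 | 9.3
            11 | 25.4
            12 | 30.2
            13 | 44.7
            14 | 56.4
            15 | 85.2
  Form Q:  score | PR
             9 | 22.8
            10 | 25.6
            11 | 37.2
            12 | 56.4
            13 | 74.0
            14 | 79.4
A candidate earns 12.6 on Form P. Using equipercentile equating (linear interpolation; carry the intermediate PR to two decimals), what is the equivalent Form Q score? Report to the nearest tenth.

11.1

PR of 12.6 on Form P: 30.2 + (12.6 − 12)/(13 − 12) × (44.7 − 30.2) = 38.90
On Form Q, PR 38.90 falls between score 11 (PR 37.2) and 12 (PR 56.4).
Interpolate: 11 + (38.90 − 37.2)/(56.4 − 37.2) × (12 − 11) = 11.1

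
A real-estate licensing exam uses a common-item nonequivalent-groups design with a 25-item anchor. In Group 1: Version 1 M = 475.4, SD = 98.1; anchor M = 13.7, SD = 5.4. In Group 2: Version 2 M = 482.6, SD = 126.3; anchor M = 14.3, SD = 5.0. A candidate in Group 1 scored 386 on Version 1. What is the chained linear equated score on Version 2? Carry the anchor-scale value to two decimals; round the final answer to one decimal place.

Version 1 → anchor (Group 1): v = (5.4/98.1)(386 − 475.4) + 13.7 = 8.78
anchor → Version 2 (Group 2): y = (126.3/5.0)(8.78 − 14.3) + 482.6 = 343.2

343.2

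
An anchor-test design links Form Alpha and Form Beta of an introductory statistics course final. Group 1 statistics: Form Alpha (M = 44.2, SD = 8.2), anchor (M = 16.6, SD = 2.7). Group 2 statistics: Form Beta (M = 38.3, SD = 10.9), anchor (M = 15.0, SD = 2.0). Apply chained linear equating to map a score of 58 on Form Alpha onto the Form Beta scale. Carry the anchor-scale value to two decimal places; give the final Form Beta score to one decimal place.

71.8

Form Alpha → anchor (Group 1): v = (2.7/8.2)(58 − 44.2) + 16.6 = 21.14
anchor → Form Beta (Group 2): y = (10.9/2.0)(21.14 − 15.0) + 38.3 = 71.8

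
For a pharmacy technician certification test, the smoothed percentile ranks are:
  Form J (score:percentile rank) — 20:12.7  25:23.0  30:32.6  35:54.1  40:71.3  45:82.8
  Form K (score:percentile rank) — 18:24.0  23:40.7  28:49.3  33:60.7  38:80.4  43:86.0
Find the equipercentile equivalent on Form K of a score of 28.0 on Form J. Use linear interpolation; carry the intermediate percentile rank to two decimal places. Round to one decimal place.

19.4

PR of 28.0 on Form J: 23.0 + (28.0 − 25)/(30 − 25) × (32.6 − 23.0) = 28.76
On Form K, PR 28.76 falls between score 18 (PR 24.0) and 23 (PR 40.7).
Interpolate: 18 + (28.76 − 24.0)/(40.7 − 24.0) × (23 − 18) = 19.4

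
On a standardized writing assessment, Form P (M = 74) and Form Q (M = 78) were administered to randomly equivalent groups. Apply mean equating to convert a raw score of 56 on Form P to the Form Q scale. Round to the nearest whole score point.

60

Mean equating: y = x + (M_Y − M_X) = 56 + (78 − 74) = 60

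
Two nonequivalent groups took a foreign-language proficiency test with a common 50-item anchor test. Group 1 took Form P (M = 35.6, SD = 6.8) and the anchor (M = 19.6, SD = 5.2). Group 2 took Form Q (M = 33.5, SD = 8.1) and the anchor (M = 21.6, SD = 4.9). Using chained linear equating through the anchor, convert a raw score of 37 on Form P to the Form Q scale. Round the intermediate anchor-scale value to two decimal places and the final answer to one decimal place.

Form P → anchor (Group 1): v = (5.2/6.8)(37 − 35.6) + 19.6 = 20.67
anchor → Form Q (Group 2): y = (8.1/4.9)(20.67 − 21.6) + 33.5 = 32.0

32.0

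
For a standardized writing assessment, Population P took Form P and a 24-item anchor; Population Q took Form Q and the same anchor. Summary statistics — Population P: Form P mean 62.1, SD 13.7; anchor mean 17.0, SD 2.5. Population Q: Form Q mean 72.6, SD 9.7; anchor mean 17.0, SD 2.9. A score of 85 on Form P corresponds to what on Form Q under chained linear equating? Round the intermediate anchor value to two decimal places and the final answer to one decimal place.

86.6

Form P → anchor (Population P): v = (2.5/13.7)(85 − 62.1) + 17.0 = 21.18
anchor → Form Q (Population Q): y = (9.7/2.9)(21.18 − 17.0) + 72.6 = 86.6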